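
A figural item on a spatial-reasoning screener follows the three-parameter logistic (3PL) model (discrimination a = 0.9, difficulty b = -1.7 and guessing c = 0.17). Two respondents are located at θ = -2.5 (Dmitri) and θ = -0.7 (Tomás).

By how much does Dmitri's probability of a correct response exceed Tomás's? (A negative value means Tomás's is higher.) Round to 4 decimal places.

-0.3184

P(θ) = c + (1 − c) · 1 / (1 + exp(−a(θ − b)))
P(Dmitri) = 0.4417  [exponent -0.7200]
P(Tomás) = 0.7601  [exponent 0.9000]
Difference = 0.4417 − 0.7601 = -0.3184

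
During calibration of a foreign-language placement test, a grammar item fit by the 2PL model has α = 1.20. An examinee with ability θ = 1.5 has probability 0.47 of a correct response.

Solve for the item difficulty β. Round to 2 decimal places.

P(θ) = 1 / (1 + exp(−α(θ − β)))
logit(0.47) = ln(0.47/0.53) = -0.1201
β = θ − logit/(α) = 1.5 − (-0.1201)/1.2000 = 1.6001

1.60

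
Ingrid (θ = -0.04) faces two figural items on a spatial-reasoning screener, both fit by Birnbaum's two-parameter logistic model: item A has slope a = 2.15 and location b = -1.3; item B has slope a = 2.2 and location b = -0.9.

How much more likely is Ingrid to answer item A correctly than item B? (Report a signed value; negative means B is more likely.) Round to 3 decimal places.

P(θ) = 1 / (1 + exp(−a(θ − b)))
P_A = 0.9376
P_B = 0.8690
P_A − P_B = 0.0686

0.069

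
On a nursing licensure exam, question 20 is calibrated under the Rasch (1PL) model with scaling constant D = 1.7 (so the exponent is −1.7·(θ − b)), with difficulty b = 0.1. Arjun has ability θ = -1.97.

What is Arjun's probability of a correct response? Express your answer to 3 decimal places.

P(θ) = 1 / (1 + exp(−D·(θ − b)))
Exponent: 1.7 × (-1.97 − 0.1) = -3.5190
1/(1 + e^{3.5190}) = 0.0288
P = 0.0288

0.029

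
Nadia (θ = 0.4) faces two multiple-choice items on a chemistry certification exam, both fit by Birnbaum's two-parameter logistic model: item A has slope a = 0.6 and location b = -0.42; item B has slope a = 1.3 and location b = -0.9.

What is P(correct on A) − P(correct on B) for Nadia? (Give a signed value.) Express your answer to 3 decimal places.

P(θ) = 1 / (1 + exp(−a(θ − b)))
P_A = 0.6206
P_B = 0.8442
P_A − P_B = -0.2236

-0.224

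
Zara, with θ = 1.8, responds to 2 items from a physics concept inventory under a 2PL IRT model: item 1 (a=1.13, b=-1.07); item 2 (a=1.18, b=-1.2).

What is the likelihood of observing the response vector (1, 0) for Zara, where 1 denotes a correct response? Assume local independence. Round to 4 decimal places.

P(θ) = 1 / (1 + exp(−a(θ − b)))
P_1 = 1/(1+e^{-3.2431}) = 0.9624
P_2 = 1/(1+e^{-3.5400}) = 0.9718
L = P_1 × (1−P_2) = 0.9624 × 0.0282 = 0.02714

0.0271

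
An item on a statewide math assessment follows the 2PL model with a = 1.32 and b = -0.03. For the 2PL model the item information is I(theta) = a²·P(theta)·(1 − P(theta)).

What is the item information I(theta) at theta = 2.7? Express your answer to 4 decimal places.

P = 1/(1+e^{-3.6036}) = 0.9735
P(1−P) = 0.9735 × 0.0265 = 0.0258
I = a² × P(1−P) = 1.32² × 0.0258 = 0.04496

0.0450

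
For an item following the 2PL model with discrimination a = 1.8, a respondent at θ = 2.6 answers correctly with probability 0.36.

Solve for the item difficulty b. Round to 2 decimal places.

P(θ) = 1 / (1 + exp(−a(θ − b)))
logit(0.36) = ln(0.36/0.64) = -0.5754
b = θ − logit/(a) = 2.6 − (-0.5754)/1.8000 = 2.9196

2.92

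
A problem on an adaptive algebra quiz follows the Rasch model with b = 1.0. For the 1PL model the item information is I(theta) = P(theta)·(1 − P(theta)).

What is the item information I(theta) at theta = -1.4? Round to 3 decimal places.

P = 1/(1+e^{2.4000}) = 0.0832
P(1−P) = 0.0832 × 0.9168 = 0.0763
I = P(1−P) = 0.07625

0.076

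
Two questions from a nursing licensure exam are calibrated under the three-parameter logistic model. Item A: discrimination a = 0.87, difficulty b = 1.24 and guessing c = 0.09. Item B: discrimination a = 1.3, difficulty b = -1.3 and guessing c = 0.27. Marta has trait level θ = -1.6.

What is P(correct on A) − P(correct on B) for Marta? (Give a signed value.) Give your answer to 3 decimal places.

-0.404

P(θ) = c + (1 − c) · 1 / (1 + exp(−a(θ − b)))
P_A = 0.1609
P_B = 0.5647
P_A − P_B = -0.4038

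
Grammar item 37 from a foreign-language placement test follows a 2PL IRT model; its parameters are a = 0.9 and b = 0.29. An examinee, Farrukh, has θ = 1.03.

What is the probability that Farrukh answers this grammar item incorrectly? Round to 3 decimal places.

P(θ) = 1 / (1 + exp(−a(θ − b)))
Exponent: 0.9 × (1.03 − 0.29) = 0.6660
1/(1 + e^{-0.6660}) = 0.6606
P(incorrect) = 1 − 0.6606 = 0.3394

0.339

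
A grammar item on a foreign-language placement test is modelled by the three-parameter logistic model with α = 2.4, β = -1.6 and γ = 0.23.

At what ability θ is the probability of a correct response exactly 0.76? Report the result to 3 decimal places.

P(θ) = γ + (1 − γ) · 1 / (1 + exp(−α(θ − β)))
Remove guessing floor: (0.76 − 0.23)/(1 − 0.23) = 0.6883
logit = ln(0.6883/0.3117) = 0.7922
θ = β + logit/(α) = -1.6 + 0.7922/2.4000 = -1.2699

-1.270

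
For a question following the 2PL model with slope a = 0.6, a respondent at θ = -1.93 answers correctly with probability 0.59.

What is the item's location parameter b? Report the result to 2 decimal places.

P(θ) = 1 / (1 + exp(−a(θ − b)))
logit(0.59) = ln(0.59/0.41) = 0.3640
b = θ − logit/(a) = -1.93 − 0.3640/0.6000 = -2.5366

-2.54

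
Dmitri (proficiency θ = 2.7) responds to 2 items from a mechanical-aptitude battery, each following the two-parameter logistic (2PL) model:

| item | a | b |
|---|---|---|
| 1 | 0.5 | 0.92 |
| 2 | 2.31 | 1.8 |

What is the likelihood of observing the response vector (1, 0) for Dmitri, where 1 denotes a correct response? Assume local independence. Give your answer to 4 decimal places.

P(θ) = 1 / (1 + exp(−a(θ − b)))
P_1 = 1/(1+e^{-0.8900}) = 0.7089
P_2 = 1/(1+e^{-2.0790}) = 0.8888
L = P_1 × (1−P_2) = 0.7089 × 0.1112 = 0.07880

0.0788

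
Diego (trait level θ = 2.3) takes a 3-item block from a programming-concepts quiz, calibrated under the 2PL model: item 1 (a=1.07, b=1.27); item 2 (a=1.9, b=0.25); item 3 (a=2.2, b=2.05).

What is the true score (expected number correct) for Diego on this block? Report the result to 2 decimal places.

P(θ) = 1 / (1 + exp(−a(θ − b)))
P_1 = 1/(1+e^{-1.1021}) = 0.7507
P_2 = 1/(1+e^{-3.8950}) = 0.9801
P_3 = 1/(1+e^{-0.5500}) = 0.6341
E[score] = 0.7507 + 0.9801 + 0.6341 = 2.3649

2.36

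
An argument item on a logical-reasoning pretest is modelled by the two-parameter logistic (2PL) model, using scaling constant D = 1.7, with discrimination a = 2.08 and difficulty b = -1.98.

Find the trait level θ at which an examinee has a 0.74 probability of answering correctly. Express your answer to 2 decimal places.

P(θ) = 1 / (1 + exp(−D·a(θ − b)))
logit = ln(0.7400/0.2600) = 1.0460
θ = b + logit/(1.7·a) = -1.98 + 1.0460/3.5360 = -1.6842

-1.68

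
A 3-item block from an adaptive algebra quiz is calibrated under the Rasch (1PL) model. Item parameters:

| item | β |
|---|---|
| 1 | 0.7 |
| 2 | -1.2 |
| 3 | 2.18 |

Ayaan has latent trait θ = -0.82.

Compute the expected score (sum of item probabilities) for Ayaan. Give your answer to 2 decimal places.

P(θ) = 1 / (1 + exp(−(θ − β)))
P_1 = 1/(1+e^{1.5200}) = 0.1795
P_2 = 1/(1+e^{-0.3800}) = 0.5939
P_3 = 1/(1+e^{3.0000}) = 0.0474
E[score] = 0.1795 + 0.5939 + 0.0474 = 0.8208

0.82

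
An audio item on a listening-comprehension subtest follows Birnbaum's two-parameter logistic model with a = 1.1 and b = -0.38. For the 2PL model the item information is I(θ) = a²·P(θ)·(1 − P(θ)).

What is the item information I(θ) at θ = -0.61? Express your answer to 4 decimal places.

0.2977

P = 1/(1+e^{0.2530}) = 0.4371
P(1−P) = 0.4371 × 0.5629 = 0.2460
I = a² × P(1−P) = 1.1² × 0.2460 = 0.29771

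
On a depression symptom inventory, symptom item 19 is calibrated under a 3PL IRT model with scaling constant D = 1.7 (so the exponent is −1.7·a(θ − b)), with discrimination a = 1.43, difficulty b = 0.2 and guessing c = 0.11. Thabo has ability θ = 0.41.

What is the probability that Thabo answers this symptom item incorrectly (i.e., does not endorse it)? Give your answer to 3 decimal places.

0.334

P(θ) = c + (1 − c) · 1 / (1 + exp(−D·a(θ − b)))
Exponent: 1.7 × 1.43 × (0.41 − 0.2) = 0.5105
1/(1 + e^{-0.5105}) = 0.6249
P = 0.11 + 0.89 × 0.6249 = 0.6662
P(incorrect) = 1 − 0.6662 = 0.3338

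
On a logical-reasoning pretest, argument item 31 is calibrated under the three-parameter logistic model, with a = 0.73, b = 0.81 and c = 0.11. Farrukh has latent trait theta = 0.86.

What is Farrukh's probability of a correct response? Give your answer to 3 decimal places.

P(theta) = c + (1 − c) · 1 / (1 + exp(−a(theta − b)))
Exponent: 0.73 × (0.86 − 0.81) = 0.0365
1/(1 + e^{-0.0365}) = 0.5091
P = 0.11 + 0.89 × 0.5091 = 0.5631

0.563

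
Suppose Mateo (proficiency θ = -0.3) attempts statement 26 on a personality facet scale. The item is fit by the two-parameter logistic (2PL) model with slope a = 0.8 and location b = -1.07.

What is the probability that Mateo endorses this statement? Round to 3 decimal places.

P(θ) = 1 / (1 + exp(−a(θ − b)))
Exponent: 0.8 × (-0.3 − (-1.07)) = 0.6160
1/(1 + e^{-0.6160}) = 0.6493

0.649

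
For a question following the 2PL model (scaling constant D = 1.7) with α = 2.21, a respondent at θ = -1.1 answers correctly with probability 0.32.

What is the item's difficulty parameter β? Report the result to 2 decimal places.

P(θ) = 1 / (1 + exp(−D·α(θ − β)))
logit(0.32) = ln(0.32/0.68) = -0.7538
β = θ − logit/(1.7·α) = -1.1 − (-0.7538)/3.7570 = -0.8994

-0.90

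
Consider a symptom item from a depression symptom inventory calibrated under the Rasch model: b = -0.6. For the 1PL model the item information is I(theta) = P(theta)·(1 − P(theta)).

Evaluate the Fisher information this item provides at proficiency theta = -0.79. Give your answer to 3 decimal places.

0.248

P = 1/(1+e^{0.1900}) = 0.4526
P(1−P) = 0.4526 × 0.5474 = 0.2478
I = P(1−P) = 0.24776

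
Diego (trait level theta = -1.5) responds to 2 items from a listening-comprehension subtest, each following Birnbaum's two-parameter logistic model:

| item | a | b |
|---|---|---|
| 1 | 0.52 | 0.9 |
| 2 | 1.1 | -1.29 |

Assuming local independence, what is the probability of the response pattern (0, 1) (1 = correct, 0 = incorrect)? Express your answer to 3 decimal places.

0.344

P(theta) = 1 / (1 + exp(−a(theta − b)))
P_1 = 1/(1+e^{1.2480}) = 0.2230
P_2 = 1/(1+e^{0.2310}) = 0.4425
L = (1−P_1) × P_2 = 0.7770 × 0.4425 = 0.34381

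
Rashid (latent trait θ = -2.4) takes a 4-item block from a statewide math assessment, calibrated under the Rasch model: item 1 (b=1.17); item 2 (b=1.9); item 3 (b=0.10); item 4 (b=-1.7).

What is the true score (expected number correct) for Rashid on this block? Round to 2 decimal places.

P(θ) = 1 / (1 + exp(−(θ − b)))
P_1 = 1/(1+e^{3.5700}) = 0.0274
P_2 = 1/(1+e^{4.3000}) = 0.0134
P_3 = 1/(1+e^{2.5000}) = 0.0759
P_4 = 1/(1+e^{0.7000}) = 0.3318
E[score] = 0.0274 + 0.0134 + 0.0759 + 0.3318 = 0.4484

0.45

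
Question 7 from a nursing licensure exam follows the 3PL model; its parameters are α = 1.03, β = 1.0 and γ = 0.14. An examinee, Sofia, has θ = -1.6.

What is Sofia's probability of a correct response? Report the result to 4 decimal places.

P(θ) = γ + (1 − γ) · 1 / (1 + exp(−α(θ − β)))
Exponent: 1.03 × (-1.6 − 1.0) = -2.6780
1/(1 + e^{2.6780}) = 0.0643
P = 0.14 + 0.86 × 0.0643 = 0.1953

0.1953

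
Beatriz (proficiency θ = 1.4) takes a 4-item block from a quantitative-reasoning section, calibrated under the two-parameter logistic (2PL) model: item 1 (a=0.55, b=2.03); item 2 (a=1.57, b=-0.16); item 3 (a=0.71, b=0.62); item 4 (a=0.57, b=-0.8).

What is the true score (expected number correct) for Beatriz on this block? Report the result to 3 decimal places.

2.748

P(θ) = 1 / (1 + exp(−a(θ − b)))
P_1 = 1/(1+e^{0.3465}) = 0.4142
P_2 = 1/(1+e^{-2.4492}) = 0.9205
P_3 = 1/(1+e^{-0.5538}) = 0.6350
P_4 = 1/(1+e^{-1.2540}) = 0.7780
E[score] = 0.4142 + 0.9205 + 0.6350 + 0.7780 = 2.7477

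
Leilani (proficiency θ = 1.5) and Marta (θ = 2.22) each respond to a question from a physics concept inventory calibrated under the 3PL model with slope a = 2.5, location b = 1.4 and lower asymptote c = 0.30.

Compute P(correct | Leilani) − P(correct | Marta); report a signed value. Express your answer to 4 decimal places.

P(θ) = c + (1 − c) · 1 / (1 + exp(−a(θ − b)))
P(Leilani) = 0.6935  [exponent 0.2500]
P(Marta) = 0.9202  [exponent 2.0500]
Difference = 0.6935 − 0.9202 = -0.2266

-0.2266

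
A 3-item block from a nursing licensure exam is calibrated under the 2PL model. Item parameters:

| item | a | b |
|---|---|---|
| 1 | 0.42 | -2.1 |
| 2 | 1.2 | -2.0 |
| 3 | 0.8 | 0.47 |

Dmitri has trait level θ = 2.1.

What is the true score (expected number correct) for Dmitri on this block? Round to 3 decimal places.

P(θ) = 1 / (1 + exp(−a(θ − b)))
P_1 = 1/(1+e^{-1.7640}) = 0.8537
P_2 = 1/(1+e^{-4.9200}) = 0.9928
P_3 = 1/(1+e^{-1.3040}) = 0.7865
E[score] = 0.8537 + 0.9928 + 0.7865 = 2.6330

2.633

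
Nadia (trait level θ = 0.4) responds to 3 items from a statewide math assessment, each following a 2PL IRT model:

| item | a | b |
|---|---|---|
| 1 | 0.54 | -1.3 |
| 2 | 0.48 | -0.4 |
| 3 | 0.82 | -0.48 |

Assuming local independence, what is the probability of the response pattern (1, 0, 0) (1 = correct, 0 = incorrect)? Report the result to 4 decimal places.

0.0947

P(θ) = 1 / (1 + exp(−a(θ − b)))
P_1 = 1/(1+e^{-0.9180}) = 0.7146
P_2 = 1/(1+e^{-0.3840}) = 0.5948
P_3 = 1/(1+e^{-0.7216}) = 0.6730
L = P_1 × (1−P_2) × (1−P_3) = 0.7146 × 0.4052 × 0.3270 = 0.09469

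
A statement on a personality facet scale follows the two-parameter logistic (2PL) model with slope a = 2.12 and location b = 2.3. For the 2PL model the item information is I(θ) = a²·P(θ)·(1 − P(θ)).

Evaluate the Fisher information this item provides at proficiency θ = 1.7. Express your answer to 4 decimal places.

P = 1/(1+e^{1.2720}) = 0.2189
P(1−P) = 0.2189 × 0.7811 = 0.1710
I = a² × P(1−P) = 2.12² × 0.1710 = 0.76850

0.7685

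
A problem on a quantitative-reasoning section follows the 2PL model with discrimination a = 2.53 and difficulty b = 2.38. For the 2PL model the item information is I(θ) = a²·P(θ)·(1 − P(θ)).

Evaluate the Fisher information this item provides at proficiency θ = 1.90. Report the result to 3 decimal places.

1.130

P = 1/(1+e^{1.2144}) = 0.2289
P(1−P) = 0.2289 × 0.7711 = 0.1765
I = a² × P(1−P) = 2.53² × 0.1765 = 1.12987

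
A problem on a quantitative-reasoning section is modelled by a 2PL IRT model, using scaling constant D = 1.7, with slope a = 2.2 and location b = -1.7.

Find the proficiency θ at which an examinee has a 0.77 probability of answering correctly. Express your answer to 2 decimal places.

-1.38

P(θ) = 1 / (1 + exp(−D·a(θ − b)))
logit = ln(0.7700/0.2300) = 1.2083
θ = b + logit/(1.7·a) = -1.7 + 1.2083/3.7400 = -1.3769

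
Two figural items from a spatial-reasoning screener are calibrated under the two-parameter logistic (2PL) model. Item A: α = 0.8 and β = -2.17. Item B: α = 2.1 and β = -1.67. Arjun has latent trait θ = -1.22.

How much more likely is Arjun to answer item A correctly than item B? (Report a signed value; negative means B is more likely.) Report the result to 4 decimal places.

P(θ) = 1 / (1 + exp(−α(θ − β)))
P_A = 0.6814
P_B = 0.7201
P_A − P_B = -0.0388

-0.0388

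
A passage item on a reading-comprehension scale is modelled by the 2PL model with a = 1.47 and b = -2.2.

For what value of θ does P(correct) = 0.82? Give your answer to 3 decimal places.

-1.168

P(θ) = 1 / (1 + exp(−a(θ − b)))
logit = ln(0.8200/0.1800) = 1.5163
θ = b + logit/(a) = -2.2 + 1.5163/1.4700 = -1.1685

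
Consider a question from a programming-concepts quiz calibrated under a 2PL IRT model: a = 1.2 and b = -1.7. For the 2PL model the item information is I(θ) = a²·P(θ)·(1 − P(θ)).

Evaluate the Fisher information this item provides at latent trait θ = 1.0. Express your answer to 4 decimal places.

P = 1/(1+e^{-3.2400}) = 0.9623
P(1−P) = 0.9623 × 0.0377 = 0.0363
I = a² × P(1−P) = 1.2² × 0.0363 = 0.05223

0.0522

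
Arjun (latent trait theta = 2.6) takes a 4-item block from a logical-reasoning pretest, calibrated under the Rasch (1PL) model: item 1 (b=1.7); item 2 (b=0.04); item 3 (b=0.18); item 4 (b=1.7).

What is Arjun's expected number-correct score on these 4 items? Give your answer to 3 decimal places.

3.268

P(theta) = 1 / (1 + exp(−(theta − b)))
P_1 = 1/(1+e^{-0.9000}) = 0.7109
P_2 = 1/(1+e^{-2.5600}) = 0.9282
P_3 = 1/(1+e^{-2.4200}) = 0.9183
P_4 = 1/(1+e^{-0.9000}) = 0.7109
E[score] = 0.7109 + 0.9282 + 0.9183 + 0.7109 = 3.2685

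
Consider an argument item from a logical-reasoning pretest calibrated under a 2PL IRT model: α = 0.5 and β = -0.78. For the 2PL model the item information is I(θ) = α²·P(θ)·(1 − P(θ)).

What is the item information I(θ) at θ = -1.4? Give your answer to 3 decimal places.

0.061

P = 1/(1+e^{0.3100}) = 0.4231
P(1−P) = 0.4231 × 0.5769 = 0.2441
I = α² × P(1−P) = 0.5² × 0.2441 = 0.06102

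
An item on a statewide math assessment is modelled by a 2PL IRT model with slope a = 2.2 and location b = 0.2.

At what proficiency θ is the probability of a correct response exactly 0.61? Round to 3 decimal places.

0.403

P(θ) = 1 / (1 + exp(−a(θ − b)))
logit = ln(0.6100/0.3900) = 0.4473
θ = b + logit/(a) = 0.2 + 0.4473/2.2000 = 0.4033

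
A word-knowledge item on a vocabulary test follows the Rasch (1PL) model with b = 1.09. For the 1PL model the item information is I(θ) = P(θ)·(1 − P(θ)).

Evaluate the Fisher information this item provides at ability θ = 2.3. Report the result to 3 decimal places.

0.177

P = 1/(1+e^{-1.2100}) = 0.7703
P(1−P) = 0.7703 × 0.2297 = 0.1769
I = P(1−P) = 0.17694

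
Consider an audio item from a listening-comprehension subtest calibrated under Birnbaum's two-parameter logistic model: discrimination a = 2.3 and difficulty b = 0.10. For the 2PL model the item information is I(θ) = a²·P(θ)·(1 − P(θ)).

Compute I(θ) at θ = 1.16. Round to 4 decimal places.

0.3908

P = 1/(1+e^{-2.4380}) = 0.9197
P(1−P) = 0.9197 × 0.0803 = 0.0739
I = a² × P(1−P) = 2.3² × 0.0739 = 0.39077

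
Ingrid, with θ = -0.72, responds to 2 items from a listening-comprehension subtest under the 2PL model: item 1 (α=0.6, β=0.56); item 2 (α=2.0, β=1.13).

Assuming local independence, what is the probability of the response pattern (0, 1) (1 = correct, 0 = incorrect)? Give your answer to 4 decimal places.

P(θ) = 1 / (1 + exp(−α(θ − β)))
P_1 = 1/(1+e^{0.7680}) = 0.3169
P_2 = 1/(1+e^{3.7000}) = 0.0241
L = (1−P_1) × P_2 = 0.6831 × 0.0241 = 0.01648

0.0165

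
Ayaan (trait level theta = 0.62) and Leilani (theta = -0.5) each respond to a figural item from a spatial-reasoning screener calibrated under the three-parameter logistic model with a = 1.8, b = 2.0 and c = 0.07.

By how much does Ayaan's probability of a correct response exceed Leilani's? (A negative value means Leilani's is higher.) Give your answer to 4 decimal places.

P(theta) = c + (1 − c) · 1 / (1 + exp(−a(theta − b)))
P(Ayaan) = 0.1416  [exponent -2.4840]
P(Leilani) = 0.0802  [exponent -4.5000]
Difference = 0.1416 − 0.0802 = 0.0614

0.0614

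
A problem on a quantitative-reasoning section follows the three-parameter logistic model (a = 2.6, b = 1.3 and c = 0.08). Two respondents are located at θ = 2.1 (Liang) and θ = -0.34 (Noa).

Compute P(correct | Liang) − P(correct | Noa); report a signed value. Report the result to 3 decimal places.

0.805

P(θ) = c + (1 − c) · 1 / (1 + exp(−a(θ − b)))
P(Liang) = 0.8978  [exponent 2.0800]
P(Noa) = 0.0928  [exponent -4.2640]
Difference = 0.8978 − 0.0928 = 0.8051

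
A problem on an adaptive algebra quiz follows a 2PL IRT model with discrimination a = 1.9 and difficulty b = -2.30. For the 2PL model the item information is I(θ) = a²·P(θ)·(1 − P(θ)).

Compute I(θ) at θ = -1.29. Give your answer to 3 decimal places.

0.403

P = 1/(1+e^{-1.9190}) = 0.8720
P(1−P) = 0.8720 × 0.1280 = 0.1116
I = a² × P(1−P) = 1.9² × 0.1116 = 0.40286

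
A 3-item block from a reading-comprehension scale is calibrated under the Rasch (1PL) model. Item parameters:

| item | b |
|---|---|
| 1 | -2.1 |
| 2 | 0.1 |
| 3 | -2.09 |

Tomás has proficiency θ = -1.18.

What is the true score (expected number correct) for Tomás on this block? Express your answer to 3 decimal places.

1.646

P(θ) = 1 / (1 + exp(−(θ − b)))
P_1 = 1/(1+e^{-0.9200}) = 0.7150
P_2 = 1/(1+e^{1.2800}) = 0.2176
P_3 = 1/(1+e^{-0.9100}) = 0.7130
E[score] = 0.7150 + 0.2176 + 0.7130 = 1.6456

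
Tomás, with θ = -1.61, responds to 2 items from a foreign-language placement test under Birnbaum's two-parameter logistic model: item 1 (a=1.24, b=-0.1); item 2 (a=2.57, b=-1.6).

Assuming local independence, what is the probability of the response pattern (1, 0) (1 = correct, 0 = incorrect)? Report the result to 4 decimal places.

0.0675

P(θ) = 1 / (1 + exp(−a(θ − b)))
P_1 = 1/(1+e^{1.8724}) = 0.1333
P_2 = 1/(1+e^{0.0257}) = 0.4936
L = P_1 × (1−P_2) = 0.1333 × 0.5064 = 0.06749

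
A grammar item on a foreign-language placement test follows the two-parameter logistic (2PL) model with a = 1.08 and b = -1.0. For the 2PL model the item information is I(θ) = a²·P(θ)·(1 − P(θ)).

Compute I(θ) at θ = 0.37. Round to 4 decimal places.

0.1762

P = 1/(1+e^{-1.4796}) = 0.8145
P(1−P) = 0.8145 × 0.1855 = 0.1511
I = a² × P(1−P) = 1.08² × 0.1511 = 0.17622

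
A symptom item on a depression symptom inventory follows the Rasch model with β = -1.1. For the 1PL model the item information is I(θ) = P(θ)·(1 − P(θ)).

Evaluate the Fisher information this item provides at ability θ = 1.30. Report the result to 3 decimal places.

0.076

P = 1/(1+e^{-2.4000}) = 0.9168
P(1−P) = 0.9168 × 0.0832 = 0.0763
I = P(1−P) = 0.07625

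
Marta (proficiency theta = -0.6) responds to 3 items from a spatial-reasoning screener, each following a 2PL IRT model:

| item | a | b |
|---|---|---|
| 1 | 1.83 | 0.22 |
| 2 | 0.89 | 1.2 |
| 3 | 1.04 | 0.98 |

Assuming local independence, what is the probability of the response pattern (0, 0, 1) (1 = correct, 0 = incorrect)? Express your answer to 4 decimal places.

0.1103

P(theta) = 1 / (1 + exp(−a(theta − b)))
P_1 = 1/(1+e^{1.5006}) = 0.1823
P_2 = 1/(1+e^{1.6020}) = 0.1677
P_3 = 1/(1+e^{1.6432}) = 0.1620
L = (1−P_1) × (1−P_2) × P_3 = 0.8177 × 0.8323 × 0.1620 = 0.11027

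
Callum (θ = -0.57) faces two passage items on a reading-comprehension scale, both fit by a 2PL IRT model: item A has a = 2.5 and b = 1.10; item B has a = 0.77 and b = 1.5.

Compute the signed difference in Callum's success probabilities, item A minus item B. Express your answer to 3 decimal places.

P(θ) = 1 / (1 + exp(−a(θ − b)))
P_A = 0.0151
P_B = 0.1688
P_A − P_B = -0.1537

-0.154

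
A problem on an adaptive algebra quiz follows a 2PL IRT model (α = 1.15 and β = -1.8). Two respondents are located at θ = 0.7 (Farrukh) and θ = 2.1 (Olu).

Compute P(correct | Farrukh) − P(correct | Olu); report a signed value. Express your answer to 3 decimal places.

-0.042

P(θ) = 1 / (1 + exp(−α(θ − β)))
P(Farrukh) = 0.9466  [exponent 2.8750]
P(Olu) = 0.9888  [exponent 4.4850]
Difference = 0.9466 − 0.9888 = -0.0423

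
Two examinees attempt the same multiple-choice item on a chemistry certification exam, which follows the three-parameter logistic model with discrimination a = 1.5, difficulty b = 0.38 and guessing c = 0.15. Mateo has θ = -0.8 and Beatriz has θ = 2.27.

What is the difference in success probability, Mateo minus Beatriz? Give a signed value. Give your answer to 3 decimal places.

P(θ) = c + (1 − c) · 1 / (1 + exp(−a(θ − b)))
P(Mateo) = 0.2737  [exponent -1.7700]
P(Beatriz) = 0.9529  [exponent 2.8350]
Difference = 0.2737 − 0.9529 = -0.6791

-0.679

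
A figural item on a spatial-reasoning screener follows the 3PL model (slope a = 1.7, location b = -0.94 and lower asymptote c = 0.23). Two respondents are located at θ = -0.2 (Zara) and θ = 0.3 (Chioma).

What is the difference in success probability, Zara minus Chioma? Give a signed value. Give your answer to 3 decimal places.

P(θ) = c + (1 − c) · 1 / (1 + exp(−a(θ − b)))
P(Zara) = 0.8296  [exponent 1.2580]
P(Chioma) = 0.9166  [exponent 2.1080]
Difference = 0.8296 − 0.9166 = -0.0870

-0.087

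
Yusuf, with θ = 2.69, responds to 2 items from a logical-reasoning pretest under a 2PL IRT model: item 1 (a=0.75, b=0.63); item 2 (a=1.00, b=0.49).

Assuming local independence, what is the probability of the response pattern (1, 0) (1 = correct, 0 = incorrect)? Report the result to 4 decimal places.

P(θ) = 1 / (1 + exp(−a(θ − b)))
P_1 = 1/(1+e^{-1.5450}) = 0.8242
P_2 = 1/(1+e^{-2.2000}) = 0.9002
L = P_1 × (1−P_2) = 0.8242 × 0.0998 = 0.08221

0.0822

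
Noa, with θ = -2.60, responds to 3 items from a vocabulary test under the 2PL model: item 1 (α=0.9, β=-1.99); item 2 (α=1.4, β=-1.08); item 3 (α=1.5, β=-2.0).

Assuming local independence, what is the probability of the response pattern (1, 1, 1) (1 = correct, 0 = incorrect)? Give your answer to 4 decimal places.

0.0113

P(θ) = 1 / (1 + exp(−α(θ − β)))
P_1 = 1/(1+e^{0.5490}) = 0.3661
P_2 = 1/(1+e^{2.1280}) = 0.1064
P_3 = 1/(1+e^{0.9000}) = 0.2891
L = P_1 × P_2 × P_3 = 0.3661 × 0.1064 × 0.2891 = 0.01126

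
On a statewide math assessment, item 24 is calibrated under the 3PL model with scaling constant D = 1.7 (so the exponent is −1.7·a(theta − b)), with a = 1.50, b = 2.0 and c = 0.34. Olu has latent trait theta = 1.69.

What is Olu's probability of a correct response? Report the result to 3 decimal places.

0.546

P(theta) = c + (1 − c) · 1 / (1 + exp(−D·a(theta − b)))
Exponent: 1.7 × 1.50 × (1.69 − 2.0) = -0.7905
1/(1 + e^{0.7905}) = 0.3121
P = 0.34 + 0.66 × 0.3121 = 0.5460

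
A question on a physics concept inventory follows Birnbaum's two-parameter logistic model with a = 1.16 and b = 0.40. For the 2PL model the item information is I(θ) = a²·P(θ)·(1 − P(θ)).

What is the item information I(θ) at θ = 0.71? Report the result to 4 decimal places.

P = 1/(1+e^{-0.3596}) = 0.5889
P(1−P) = 0.5889 × 0.4111 = 0.2421
I = a² × P(1−P) = 1.16² × 0.2421 = 0.32576

0.3258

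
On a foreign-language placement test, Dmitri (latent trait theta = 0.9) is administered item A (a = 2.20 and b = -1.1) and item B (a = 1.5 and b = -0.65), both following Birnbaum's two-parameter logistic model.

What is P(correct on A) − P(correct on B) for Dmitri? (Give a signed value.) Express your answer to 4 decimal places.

P(theta) = 1 / (1 + exp(−a(theta − b)))
P_A = 0.9879
P_B = 0.9109
P_A − P_B = 0.0769

0.0769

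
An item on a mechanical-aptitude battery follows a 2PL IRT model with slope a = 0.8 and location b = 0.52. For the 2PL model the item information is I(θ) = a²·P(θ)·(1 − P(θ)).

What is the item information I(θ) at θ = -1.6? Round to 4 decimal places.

P = 1/(1+e^{1.6960}) = 0.1550
P(1−P) = 0.1550 × 0.8450 = 0.1310
I = a² × P(1−P) = 0.8² × 0.1310 = 0.08382

0.0838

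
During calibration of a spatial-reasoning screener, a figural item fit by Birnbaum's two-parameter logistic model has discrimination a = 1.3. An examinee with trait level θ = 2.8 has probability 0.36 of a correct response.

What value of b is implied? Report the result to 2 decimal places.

P(θ) = 1 / (1 + exp(−a(θ − b)))
logit(0.36) = ln(0.36/0.64) = -0.5754
b = θ − logit/(a) = 2.8 − (-0.5754)/1.3000 = 3.2426

3.24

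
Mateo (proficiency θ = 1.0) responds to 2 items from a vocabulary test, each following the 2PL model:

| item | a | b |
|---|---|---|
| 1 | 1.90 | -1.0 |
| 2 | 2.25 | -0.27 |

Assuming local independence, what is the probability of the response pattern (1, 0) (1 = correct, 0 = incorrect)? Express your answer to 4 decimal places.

P(θ) = 1 / (1 + exp(−a(θ − b)))
P_1 = 1/(1+e^{-3.8000}) = 0.9781
P_2 = 1/(1+e^{-2.8575}) = 0.9457
L = P_1 × (1−P_2) = 0.9781 × 0.0543 = 0.05311

0.0531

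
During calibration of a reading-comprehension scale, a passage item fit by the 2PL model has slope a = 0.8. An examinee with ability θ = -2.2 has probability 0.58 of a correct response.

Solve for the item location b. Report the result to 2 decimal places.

P(θ) = 1 / (1 + exp(−a(θ − b)))
logit(0.58) = ln(0.58/0.42) = 0.3228
b = θ − logit/(a) = -2.2 − 0.3228/0.8000 = -2.6035

-2.60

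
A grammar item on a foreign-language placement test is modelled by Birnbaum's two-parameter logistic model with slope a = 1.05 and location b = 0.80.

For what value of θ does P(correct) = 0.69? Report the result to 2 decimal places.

P(θ) = 1 / (1 + exp(−a(θ − b)))
logit = ln(0.6900/0.3100) = 0.8001
θ = b + logit/(a) = 0.80 + 0.8001/1.0500 = 1.5620

1.56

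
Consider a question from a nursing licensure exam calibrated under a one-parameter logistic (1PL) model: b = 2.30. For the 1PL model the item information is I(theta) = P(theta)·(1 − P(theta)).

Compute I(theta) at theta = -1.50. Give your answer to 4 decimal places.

P = 1/(1+e^{3.8000}) = 0.0219
P(1−P) = 0.0219 × 0.9781 = 0.0214
I = P(1−P) = 0.02140

0.0214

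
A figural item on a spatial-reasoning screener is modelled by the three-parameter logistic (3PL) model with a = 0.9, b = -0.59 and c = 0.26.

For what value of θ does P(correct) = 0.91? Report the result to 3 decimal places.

1.607

P(θ) = c + (1 − c) · 1 / (1 + exp(−a(θ − b)))
Remove guessing floor: (0.91 − 0.26)/(1 − 0.26) = 0.8784
logit = ln(0.8784/0.1216) = 1.9772
θ = b + logit/(a) = -0.59 + 1.9772/0.9000 = 1.6068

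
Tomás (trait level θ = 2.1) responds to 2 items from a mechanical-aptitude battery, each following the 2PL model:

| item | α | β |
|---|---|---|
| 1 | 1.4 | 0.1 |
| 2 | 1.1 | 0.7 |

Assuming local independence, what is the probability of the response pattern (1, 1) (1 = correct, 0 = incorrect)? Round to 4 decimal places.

0.7763

P(θ) = 1 / (1 + exp(−α(θ − β)))
P_1 = 1/(1+e^{-2.8000}) = 0.9427
P_2 = 1/(1+e^{-1.5400}) = 0.8235
L = P_1 × P_2 = 0.9427 × 0.8235 = 0.77626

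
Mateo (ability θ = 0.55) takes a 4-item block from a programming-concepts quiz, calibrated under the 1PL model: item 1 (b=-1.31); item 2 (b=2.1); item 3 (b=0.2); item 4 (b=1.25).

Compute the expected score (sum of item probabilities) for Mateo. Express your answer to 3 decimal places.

1.959

P(θ) = 1 / (1 + exp(−(θ − b)))
P_1 = 1/(1+e^{-1.8600}) = 0.8653
P_2 = 1/(1+e^{1.5500}) = 0.1751
P_3 = 1/(1+e^{-0.3500}) = 0.5866
P_4 = 1/(1+e^{0.7000}) = 0.3318
E[score] = 0.8653 + 0.1751 + 0.5866 + 0.3318 = 1.9588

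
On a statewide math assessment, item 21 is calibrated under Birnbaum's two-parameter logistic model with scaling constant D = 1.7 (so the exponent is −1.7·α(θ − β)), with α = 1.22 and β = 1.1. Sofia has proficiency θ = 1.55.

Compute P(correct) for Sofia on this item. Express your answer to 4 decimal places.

P(θ) = 1 / (1 + exp(−D·α(θ − β)))
Exponent: 1.7 × 1.22 × (1.55 − 1.1) = 0.9333
1/(1 + e^{-0.9333}) = 0.7177
P = 0.7177

0.7177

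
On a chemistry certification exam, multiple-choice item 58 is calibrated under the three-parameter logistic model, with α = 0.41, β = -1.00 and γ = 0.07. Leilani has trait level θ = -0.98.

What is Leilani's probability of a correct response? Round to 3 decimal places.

P(θ) = γ + (1 − γ) · 1 / (1 + exp(−α(θ − β)))
Exponent: 0.41 × (-0.98 − (-1.00)) = 0.0082
1/(1 + e^{-0.0082}) = 0.5020
P = 0.07 + 0.93 × 0.5020 = 0.5369

0.537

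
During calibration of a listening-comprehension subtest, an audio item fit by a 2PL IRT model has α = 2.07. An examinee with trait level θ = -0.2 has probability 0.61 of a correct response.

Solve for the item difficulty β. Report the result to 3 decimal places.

P(θ) = 1 / (1 + exp(−α(θ − β)))
logit(0.61) = ln(0.61/0.39) = 0.4473
β = θ − logit/(α) = -0.2 − 0.4473/2.0700 = -0.4161

-0.416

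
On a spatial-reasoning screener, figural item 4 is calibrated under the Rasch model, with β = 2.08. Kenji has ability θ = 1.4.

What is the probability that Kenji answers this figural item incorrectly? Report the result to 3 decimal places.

0.664

P(θ) = 1 / (1 + exp(−(θ − β)))
Exponent: (1.4 − 2.08) = -0.6800
1/(1 + e^{0.6800}) = 0.3363
P = 0.3363
P(incorrect) = 1 − 0.3363 = 0.6637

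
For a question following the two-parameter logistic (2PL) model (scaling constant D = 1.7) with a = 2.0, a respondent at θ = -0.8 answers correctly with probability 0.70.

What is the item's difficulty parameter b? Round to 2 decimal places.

-1.05

P(θ) = 1 / (1 + exp(−D·a(θ − b)))
logit(0.70) = ln(0.70/0.30) = 0.8473
b = θ − logit/(1.7·a) = -0.8 − 0.8473/3.4000 = -1.0492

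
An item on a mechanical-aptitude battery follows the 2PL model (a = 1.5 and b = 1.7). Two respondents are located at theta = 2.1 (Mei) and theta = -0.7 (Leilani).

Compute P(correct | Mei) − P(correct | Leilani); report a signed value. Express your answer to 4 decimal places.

0.6191

P(theta) = 1 / (1 + exp(−a(theta − b)))
P(Mei) = 0.6457  [exponent 0.6000]
P(Leilani) = 0.0266  [exponent -3.6000]
Difference = 0.6457 − 0.0266 = 0.6191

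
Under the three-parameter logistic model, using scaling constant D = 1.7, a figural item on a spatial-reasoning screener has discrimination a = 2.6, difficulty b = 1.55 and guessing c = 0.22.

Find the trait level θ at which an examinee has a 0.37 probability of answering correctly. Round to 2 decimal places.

P(θ) = c + (1 − c) · 1 / (1 + exp(−D·a(θ − b)))
Remove guessing floor: (0.37 − 0.22)/(1 − 0.22) = 0.1923
logit = ln(0.1923/0.8077) = -1.4351
θ = b + logit/(1.7·a) = 1.55 + (-1.4351)/4.4200 = 1.2253

1.23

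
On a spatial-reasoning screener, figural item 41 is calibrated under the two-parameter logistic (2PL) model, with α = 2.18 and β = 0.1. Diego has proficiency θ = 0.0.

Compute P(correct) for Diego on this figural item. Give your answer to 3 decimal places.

0.446

P(θ) = 1 / (1 + exp(−α(θ − β)))
Exponent: 2.18 × (0.0 − 0.1) = -0.2180
1/(1 + e^{0.2180}) = 0.4457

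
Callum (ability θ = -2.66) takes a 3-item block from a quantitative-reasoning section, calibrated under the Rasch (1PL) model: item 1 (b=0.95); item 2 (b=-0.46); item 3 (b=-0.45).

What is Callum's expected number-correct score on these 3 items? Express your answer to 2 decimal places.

0.22

P(θ) = 1 / (1 + exp(−(θ − b)))
P_1 = 1/(1+e^{3.6100}) = 0.0263
P_2 = 1/(1+e^{2.2000}) = 0.0998
P_3 = 1/(1+e^{2.2100}) = 0.0989
E[score] = 0.0263 + 0.0998 + 0.0989 = 0.2249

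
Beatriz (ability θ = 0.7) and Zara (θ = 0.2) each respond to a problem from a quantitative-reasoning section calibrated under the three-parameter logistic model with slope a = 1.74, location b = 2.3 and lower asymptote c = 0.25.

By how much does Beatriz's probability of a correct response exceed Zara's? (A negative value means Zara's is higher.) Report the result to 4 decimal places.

0.0247

P(θ) = c + (1 − c) · 1 / (1 + exp(−a(θ − b)))
P(Beatriz) = 0.2936  [exponent -2.7840]
P(Zara) = 0.2689  [exponent -3.6540]
Difference = 0.2936 − 0.2689 = 0.0247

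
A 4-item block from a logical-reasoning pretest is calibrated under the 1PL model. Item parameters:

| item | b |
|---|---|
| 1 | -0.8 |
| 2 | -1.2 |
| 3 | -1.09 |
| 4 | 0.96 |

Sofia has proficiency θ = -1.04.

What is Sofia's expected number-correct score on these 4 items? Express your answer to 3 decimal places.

P(θ) = 1 / (1 + exp(−(θ − b)))
P_1 = 1/(1+e^{0.2400}) = 0.4403
P_2 = 1/(1+e^{-0.1600}) = 0.5399
P_3 = 1/(1+e^{-0.0500}) = 0.5125
P_4 = 1/(1+e^{2.0000}) = 0.1192
E[score] = 0.4403 + 0.5399 + 0.5125 + 0.1192 = 1.6119

1.612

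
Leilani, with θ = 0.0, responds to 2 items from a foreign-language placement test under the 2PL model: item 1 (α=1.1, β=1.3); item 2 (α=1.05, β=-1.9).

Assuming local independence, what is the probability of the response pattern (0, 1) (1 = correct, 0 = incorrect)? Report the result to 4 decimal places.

P(θ) = 1 / (1 + exp(−α(θ − β)))
P_1 = 1/(1+e^{1.4300}) = 0.1931
P_2 = 1/(1+e^{-1.9950}) = 0.8803
L = (1−P_1) × P_2 = 0.8069 × 0.8803 = 0.71029

0.7103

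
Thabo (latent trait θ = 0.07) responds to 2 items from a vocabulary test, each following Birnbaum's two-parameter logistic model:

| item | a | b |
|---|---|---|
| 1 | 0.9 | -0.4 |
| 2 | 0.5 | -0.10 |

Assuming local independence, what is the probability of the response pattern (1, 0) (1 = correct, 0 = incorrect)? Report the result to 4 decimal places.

0.2893

P(θ) = 1 / (1 + exp(−a(θ − b)))
P_1 = 1/(1+e^{-0.4230}) = 0.6042
P_2 = 1/(1+e^{-0.0850}) = 0.5212
L = P_1 × (1−P_2) = 0.6042 × 0.4788 = 0.28927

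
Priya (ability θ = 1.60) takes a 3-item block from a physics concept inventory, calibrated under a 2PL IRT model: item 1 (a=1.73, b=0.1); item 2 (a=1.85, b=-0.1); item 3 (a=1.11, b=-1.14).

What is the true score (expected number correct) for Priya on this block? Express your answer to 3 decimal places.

2.844

P(θ) = 1 / (1 + exp(−a(θ − b)))
P_1 = 1/(1+e^{-2.5950}) = 0.9305
P_2 = 1/(1+e^{-3.1450}) = 0.9587
P_3 = 1/(1+e^{-3.0414}) = 0.9544
E[score] = 0.9305 + 0.9587 + 0.9544 = 2.8437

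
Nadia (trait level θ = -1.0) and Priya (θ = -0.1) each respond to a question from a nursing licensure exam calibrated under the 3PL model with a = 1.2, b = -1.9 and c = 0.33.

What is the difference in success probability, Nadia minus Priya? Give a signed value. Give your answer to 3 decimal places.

P(θ) = c + (1 − c) · 1 / (1 + exp(−a(θ − b)))
P(Nadia) = 0.8302  [exponent 1.0800]
P(Priya) = 0.9307  [exponent 2.1600]
Difference = 0.8302 − 0.9307 = -0.1006

-0.101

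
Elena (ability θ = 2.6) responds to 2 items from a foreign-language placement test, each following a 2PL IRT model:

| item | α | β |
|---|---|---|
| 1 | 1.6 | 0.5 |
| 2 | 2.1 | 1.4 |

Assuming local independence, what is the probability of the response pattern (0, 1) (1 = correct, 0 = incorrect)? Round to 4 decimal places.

P(θ) = 1 / (1 + exp(−α(θ − β)))
P_1 = 1/(1+e^{-3.3600}) = 0.9664
P_2 = 1/(1+e^{-2.5200}) = 0.9255
L = (1−P_1) × P_2 = 0.0336 × 0.9255 = 0.03107

0.0311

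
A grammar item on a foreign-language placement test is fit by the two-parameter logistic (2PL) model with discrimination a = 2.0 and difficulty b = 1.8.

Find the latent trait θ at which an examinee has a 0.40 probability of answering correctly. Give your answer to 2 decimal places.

P(θ) = 1 / (1 + exp(−a(θ − b)))
logit = ln(0.4000/0.6000) = -0.4055
θ = b + logit/(a) = 1.8 + (-0.4055)/2.0000 = 1.5973

1.60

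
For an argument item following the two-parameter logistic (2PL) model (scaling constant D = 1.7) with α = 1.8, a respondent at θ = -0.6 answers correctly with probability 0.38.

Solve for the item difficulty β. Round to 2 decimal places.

P(θ) = 1 / (1 + exp(−D·α(θ − β)))
logit(0.38) = ln(0.38/0.62) = -0.4895
β = θ − logit/(1.7·α) = -0.6 − (-0.4895)/3.0600 = -0.4400

-0.44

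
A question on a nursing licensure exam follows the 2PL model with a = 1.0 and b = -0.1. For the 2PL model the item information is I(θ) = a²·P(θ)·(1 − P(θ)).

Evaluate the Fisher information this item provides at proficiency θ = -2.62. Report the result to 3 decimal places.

P = 1/(1+e^{2.5200}) = 0.0745
P(1−P) = 0.0745 × 0.9255 = 0.0689
I = a² × P(1−P) = 1.0² × 0.0689 = 0.06892

0.069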